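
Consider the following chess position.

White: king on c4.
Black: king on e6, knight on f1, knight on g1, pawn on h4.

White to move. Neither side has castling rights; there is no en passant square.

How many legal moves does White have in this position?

7

White to move; king on c4.
In check: no.
Legal moves: Kc5, Kb5, Kd4, Kb4, Kd3, Kc3, Kb3.
Count: 7.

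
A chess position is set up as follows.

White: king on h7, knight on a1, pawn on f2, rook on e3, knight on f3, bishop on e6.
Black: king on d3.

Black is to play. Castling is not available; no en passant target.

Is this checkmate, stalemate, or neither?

Black to move; black king on d3.
In check: yes, from the white rook on e3.
King squares — c2: attacked by Na1; d2: attacked by Nf3; e2: attacked by Re3; c3: attacked by Re3; e3: attacked by Pf2; c4: attacked by Be6; d4: attacked by Nf3; e4: attacked by Re3.
Legal moves for Black: none.
In check with no legal moves → checkmate.

checkmate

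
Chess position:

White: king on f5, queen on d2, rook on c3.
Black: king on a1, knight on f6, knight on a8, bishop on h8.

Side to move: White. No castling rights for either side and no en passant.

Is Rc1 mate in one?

After Rc1: black king on a1; in check: yes, from the white rook on c1.
King squares — b1: attacked by Rc1; a2: attacked by Qd2; b2: attacked by Qd2.
Black has no legal moves → checkmate.

yes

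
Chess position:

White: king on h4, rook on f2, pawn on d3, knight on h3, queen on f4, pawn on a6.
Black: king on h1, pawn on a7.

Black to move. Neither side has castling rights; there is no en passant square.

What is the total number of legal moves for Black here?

0

Black to move; king on h1.
In check: no.
Legal moves: none.
Count: 0.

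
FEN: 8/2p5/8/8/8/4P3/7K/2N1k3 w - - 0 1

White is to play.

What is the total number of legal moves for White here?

White to move; king on h2.
In check: no.
Legal moves: Kh3, Kg3, Kg2, Kh1, Kg1, Nd3+, Nb3, Ne2, Na2, e4.
Count: 10.

10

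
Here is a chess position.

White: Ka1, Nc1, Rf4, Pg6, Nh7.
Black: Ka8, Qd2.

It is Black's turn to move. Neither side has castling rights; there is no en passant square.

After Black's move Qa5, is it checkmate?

no

After Qa5: white king on a1; in check: yes, from the black queen on a5.
White has 4 legal replies: Kb2, Kb1, Ra4, Na2.
In check but a legal move exists → not checkmate.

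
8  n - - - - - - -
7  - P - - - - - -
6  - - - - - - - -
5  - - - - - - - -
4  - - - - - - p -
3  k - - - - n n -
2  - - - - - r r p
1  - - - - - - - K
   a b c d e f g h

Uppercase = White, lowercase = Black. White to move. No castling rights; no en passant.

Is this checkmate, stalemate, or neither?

White to move; white king on h1.
In check: yes, from the black knight on g3.
King squares — g1: attacked by Rg2; g2: attacked by Rf2; h2: attacked by Rg2.
Legal moves for White: none.
In check with no legal moves → checkmate.

checkmate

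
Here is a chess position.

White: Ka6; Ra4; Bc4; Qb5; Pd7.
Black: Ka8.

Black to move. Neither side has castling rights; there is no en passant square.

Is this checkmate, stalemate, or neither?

Black to move; black king on a8.
In check: no.
King squares — a7: attacked by Ka6; b7: attacked by Qb5; b8: attacked by Qb5.
Legal moves for Black: none.
Not in check and no legal moves → stalemate.

stalemate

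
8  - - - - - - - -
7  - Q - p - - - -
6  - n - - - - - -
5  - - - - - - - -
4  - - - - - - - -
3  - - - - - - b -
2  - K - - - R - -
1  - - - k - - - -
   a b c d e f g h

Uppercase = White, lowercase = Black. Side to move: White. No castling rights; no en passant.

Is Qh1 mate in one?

After Qh1: black king on d1; in check: yes, from the white queen on h1.
King squares — c1: attacked by Qh1; e1: attacked by Qh1; c2: attacked by Kb2; d2: attacked by Rf2; e2: attacked by Rf2.
Black has no legal moves → checkmate.

yes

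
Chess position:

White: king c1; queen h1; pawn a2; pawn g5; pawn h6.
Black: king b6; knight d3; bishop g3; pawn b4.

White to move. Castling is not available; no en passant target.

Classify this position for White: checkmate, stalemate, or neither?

neither

White to move; white king on c1.
In check: yes, from the black knight on d3.
King squares — b1: available; d1: available; b2: attacked by Nd3; c2: available; d2: available.
Legal moves for White: Kd2, Kc2, Kd1, Kb1.
White is in check but has 4 legal moves → neither.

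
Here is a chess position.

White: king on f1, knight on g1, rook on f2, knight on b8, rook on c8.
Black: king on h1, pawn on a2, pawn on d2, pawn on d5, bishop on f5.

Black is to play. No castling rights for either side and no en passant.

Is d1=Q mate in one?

After d1=Q: white king on f1; in check: yes, from the black queen on d1.
King squares — e1: attacked by Qd1; g1: own knight; e2: attacked by Qd1; f2: own rook; g2: attacked by Kh1.
White has no legal moves → checkmate.

yes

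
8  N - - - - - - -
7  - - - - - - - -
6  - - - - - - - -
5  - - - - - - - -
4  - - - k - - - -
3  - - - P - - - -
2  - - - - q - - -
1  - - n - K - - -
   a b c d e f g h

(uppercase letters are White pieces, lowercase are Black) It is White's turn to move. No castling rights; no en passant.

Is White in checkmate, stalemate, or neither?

checkmate

White to move; white king on e1.
In check: yes, from the black queen on e2.
King squares — d1: attacked by Qe2; f1: attacked by Qe2; d2: attacked by Qe2; e2: attacked by Nc1; f2: attacked by Qe2.
Legal moves for White: none.
In check with no legal moves → checkmate.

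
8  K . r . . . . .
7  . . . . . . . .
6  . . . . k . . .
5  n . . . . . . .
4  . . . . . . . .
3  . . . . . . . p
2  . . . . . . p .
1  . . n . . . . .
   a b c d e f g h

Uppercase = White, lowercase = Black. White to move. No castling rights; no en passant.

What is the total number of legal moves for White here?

White to move; king on a8.
In check: yes, from the black rook on c8.
Legal moves: Ka7.
Count: 1.

1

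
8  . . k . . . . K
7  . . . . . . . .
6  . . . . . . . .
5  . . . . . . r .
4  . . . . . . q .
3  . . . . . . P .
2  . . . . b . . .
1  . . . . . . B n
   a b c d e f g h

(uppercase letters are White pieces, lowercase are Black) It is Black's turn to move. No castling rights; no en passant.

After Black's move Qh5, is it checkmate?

After Qh5: white king on h8; in check: yes, from the black queen on h5.
King squares — g7: attacked by Rg5; h7: attacked by Qh5; g8: attacked by Rg5.
White has no legal moves → checkmate.

yes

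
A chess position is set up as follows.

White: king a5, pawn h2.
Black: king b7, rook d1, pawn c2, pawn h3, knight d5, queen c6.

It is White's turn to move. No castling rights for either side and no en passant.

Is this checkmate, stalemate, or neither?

White to move; white king on a5.
In check: no.
King squares — a4: attacked by Qc6; b4: attacked by Nd5; b5: attacked by Qc6; a6: attacked by Qc6; b6: attacked by Nd5.
Legal moves for White: none.
Not in check and no legal moves → stalemate.

stalemate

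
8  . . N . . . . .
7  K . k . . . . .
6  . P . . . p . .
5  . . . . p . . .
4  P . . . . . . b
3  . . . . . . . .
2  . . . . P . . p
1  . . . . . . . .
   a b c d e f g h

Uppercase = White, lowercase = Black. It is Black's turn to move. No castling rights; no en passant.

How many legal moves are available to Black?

Black to move; king on c7.
In check: yes, from the white pawn on b6.
Legal moves: Kd8, Kxc8, Kd7, Kc6.
Count: 4.

4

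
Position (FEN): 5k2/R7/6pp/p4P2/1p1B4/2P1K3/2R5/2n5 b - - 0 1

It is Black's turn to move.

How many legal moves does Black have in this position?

Black to move; king on f8.
In check: no.
Legal moves: Kg8, Ke8, Nd3, Nb3, Ne2, Na2, gxf5, bxc3, h5, g5, a4, b3.
Count: 12.

12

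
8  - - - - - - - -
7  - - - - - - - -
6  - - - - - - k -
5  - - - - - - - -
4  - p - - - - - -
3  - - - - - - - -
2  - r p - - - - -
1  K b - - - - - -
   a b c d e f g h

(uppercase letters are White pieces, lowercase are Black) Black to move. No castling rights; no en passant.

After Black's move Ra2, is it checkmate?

yes

After Ra2: white king on a1; in check: yes, from the black rook on a2.
King squares — b1: attacked by Pc2; a2: attacked by Bb1; b2: attacked by Ra2.
White has no legal moves → checkmate.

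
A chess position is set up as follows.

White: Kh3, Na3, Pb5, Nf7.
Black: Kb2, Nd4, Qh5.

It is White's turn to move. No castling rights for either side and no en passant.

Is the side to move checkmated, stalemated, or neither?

White to move; white king on h3.
In check: yes, from the black queen on h5.
King squares — g2: available; h2: attacked by Qh5; g3: available; g4: attacked by Qh5; h4: attacked by Qh5.
Legal moves for White: Kg3, Kg2.
White is in check but has 2 legal moves → neither.

neither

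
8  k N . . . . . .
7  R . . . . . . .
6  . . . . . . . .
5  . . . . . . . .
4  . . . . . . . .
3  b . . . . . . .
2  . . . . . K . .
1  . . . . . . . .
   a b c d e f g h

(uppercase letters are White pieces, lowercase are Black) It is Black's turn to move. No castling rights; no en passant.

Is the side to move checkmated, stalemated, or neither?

neither

Black to move; black king on a8.
In check: yes, from the white rook on a7.
King squares — a7: available; b7: attacked by Ra7; b8: available.
Legal moves for Black: Kxb8, Kxa7.
Black is in check but has 2 legal moves → neither.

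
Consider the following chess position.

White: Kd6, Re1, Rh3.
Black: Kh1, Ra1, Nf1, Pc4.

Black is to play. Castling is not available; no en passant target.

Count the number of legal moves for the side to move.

Black to move; king on h1.
In check: yes, from the white rook on h3.
Legal moves: Kg2, Kg1.
Count: 2.

2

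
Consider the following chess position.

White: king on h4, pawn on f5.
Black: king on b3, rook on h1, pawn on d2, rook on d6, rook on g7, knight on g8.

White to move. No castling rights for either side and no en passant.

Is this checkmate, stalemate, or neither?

White to move; white king on h4.
In check: yes, from the black rook on h1.
King squares — g3: attacked by Rg7; h3: attacked by Rh1; g4: attacked by Rg7; g5: attacked by Rg7; h5: attacked by Rh1.
Legal moves for White: none.
In check with no legal moves → checkmate.

checkmate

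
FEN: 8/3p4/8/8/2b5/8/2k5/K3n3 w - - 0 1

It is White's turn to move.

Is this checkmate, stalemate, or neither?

White to move; white king on a1.
In check: no.
King squares — b1: attacked by Kc2; a2: attacked by Bc4; b2: attacked by Kc2.
Legal moves for White: none.
Not in check and no legal moves → stalemate.

stalemate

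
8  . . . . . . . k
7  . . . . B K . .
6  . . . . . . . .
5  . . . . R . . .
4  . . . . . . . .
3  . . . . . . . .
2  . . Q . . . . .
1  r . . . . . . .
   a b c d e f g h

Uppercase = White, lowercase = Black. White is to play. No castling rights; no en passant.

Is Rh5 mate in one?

yes

After Rh5: black king on h8; in check: yes, from the white rook on h5.
King squares — g7: attacked by Kf7; h7: attacked by Qc2; g8: attacked by Kf7.
Black has no legal moves → checkmate.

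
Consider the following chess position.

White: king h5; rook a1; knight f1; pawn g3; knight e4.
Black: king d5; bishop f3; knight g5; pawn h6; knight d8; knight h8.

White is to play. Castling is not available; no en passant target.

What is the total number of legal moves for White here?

3

White to move; king on h5.
In check: yes, from the black bishop on f3.
Legal moves: Kxh6, Kh4, g4.
Count: 3.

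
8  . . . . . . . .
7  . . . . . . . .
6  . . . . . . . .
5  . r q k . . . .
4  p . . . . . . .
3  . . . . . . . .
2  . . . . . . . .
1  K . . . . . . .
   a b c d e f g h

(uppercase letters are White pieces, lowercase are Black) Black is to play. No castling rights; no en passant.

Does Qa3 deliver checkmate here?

yes

After Qa3: white king on a1; in check: yes, from the black queen on a3.
King squares — b1: attacked by Rb5; a2: attacked by Qa3; b2: attacked by Qa3.
White has no legal moves → checkmate.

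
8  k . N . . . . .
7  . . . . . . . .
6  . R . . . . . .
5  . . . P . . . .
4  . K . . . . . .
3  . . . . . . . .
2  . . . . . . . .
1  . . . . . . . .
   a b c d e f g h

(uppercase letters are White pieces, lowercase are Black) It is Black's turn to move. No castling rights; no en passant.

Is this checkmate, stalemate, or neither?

stalemate

Black to move; black king on a8.
In check: no.
King squares — a7: attacked by Nc8; b7: attacked by Rb6; b8: attacked by Rb6.
Legal moves for Black: none.
Not in check and no legal moves → stalemate.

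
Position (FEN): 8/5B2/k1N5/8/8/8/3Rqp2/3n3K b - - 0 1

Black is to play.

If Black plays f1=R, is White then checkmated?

After f1=R: white king on h1; in check: yes, from the black rook on f1.
King squares — g1: attacked by Rf1; g2: attacked by Qe2; h2: attacked by Qe2.
White has no legal moves → checkmate.

yes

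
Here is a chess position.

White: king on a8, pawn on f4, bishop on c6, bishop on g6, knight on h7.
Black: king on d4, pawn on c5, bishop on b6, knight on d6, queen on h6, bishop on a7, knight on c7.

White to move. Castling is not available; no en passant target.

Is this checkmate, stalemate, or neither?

checkmate

White to move; white king on a8.
In check: yes, from the black knight on c7.
King squares — a7: attacked by Bb6; b7: attacked by Nd6; b8: attacked by Ba7.
Legal moves for White: none.
In check with no legal moves → checkmate.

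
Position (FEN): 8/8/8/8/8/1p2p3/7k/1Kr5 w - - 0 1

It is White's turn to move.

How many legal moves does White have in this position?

White to move; king on b1.
In check: yes, from the black rook on c1.
Legal moves: Kb2, Kxc1.
Count: 2.

2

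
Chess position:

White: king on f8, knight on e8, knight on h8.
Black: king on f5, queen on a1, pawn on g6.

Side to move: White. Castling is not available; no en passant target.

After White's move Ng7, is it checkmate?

After Ng7: black king on f5; in check: yes, from the white knight on g7.
Black has 7 legal replies: Kf6, Kg5, Ke5, Kg4, Kf4, Ke4, Qxg7+.
In check but a legal move exists → not checkmate.

no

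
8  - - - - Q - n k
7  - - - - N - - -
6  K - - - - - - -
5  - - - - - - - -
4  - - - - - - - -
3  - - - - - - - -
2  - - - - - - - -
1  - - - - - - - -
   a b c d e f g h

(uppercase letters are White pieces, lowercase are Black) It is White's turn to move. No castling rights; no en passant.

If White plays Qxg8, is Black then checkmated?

After Qxg8: black king on h8; in check: yes, from the white queen on g8.
King squares — g7: attacked by Qg8; h7: attacked by Qg8; g8: attacked by Ne7.
Black has no legal moves → checkmate.

yes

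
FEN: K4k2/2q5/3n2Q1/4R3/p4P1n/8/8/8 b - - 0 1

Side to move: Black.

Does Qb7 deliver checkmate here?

yes

After Qb7: white king on a8; in check: yes, from the black queen on b7.
King squares — a7: attacked by Qb7; b7: attacked by Nd6; b8: attacked by Qb7.
White has no legal moves → checkmate.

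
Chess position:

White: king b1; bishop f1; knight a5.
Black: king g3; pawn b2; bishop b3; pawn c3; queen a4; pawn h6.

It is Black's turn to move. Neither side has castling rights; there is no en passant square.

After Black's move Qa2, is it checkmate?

After Qa2: white king on b1; in check: yes, from the black queen on a2.
King squares — a1: attacked by Qa2; c1: attacked by Pb2; a2: attacked by Bb3; b2: attacked by Qa2; c2: attacked by Bb3.
White has no legal moves → checkmate.

yes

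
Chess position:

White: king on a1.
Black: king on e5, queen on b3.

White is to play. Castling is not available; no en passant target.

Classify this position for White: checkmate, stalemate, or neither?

stalemate

White to move; white king on a1.
In check: no.
King squares — b1: attacked by Qb3; a2: attacked by Qb3; b2: attacked by Qb3.
Legal moves for White: none.
Not in check and no legal moves → stalemate.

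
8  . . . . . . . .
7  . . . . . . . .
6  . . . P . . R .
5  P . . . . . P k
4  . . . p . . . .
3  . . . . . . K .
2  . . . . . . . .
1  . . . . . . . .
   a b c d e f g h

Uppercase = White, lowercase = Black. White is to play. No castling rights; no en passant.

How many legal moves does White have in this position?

White to move; king on g3.
In check: no.
Legal moves: Rg8, Rg7, Rh6+, Rf6, Re6, Kf4, Kh3, Kf3, Kh2, Kg2, Kf2, d7, a6.
Count: 13.

13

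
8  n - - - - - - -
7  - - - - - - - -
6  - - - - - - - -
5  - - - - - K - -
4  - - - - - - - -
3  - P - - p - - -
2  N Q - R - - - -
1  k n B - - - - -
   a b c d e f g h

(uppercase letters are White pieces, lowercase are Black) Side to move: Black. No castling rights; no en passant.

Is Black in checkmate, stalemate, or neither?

Black to move; black king on a1.
In check: yes, from the white queen on b2.
King squares — b1: own knight; a2: attacked by Qb2; b2: attacked by Bc1.
Legal moves for Black: none.
In check with no legal moves → checkmate.

checkmate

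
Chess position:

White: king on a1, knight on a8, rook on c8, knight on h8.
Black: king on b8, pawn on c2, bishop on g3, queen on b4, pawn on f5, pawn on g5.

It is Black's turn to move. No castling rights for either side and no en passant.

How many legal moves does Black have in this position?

3

Black to move; king on b8.
In check: yes, from the white rook on c8.
Legal moves: Kxc8, Kb7, Ka7.
Count: 3.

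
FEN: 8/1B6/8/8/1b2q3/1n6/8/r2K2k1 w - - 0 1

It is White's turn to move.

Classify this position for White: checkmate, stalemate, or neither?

checkmate

White to move; white king on d1.
In check: yes, from the black rook on a1.
King squares — c1: attacked by Ra1; e1: attacked by Ra1; c2: attacked by Qe4; d2: attacked by Nb3; e2: attacked by Qe4.
Legal moves for White: none.
In check with no legal moves → checkmate.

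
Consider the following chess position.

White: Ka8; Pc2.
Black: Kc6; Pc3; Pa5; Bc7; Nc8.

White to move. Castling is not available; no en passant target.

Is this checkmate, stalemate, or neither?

White to move; white king on a8.
In check: no.
King squares — a7: attacked by Nc8; b7: attacked by Kc6; b8: attacked by Bc7.
Legal moves for White: none.
Not in check and no legal moves → stalemate.

stalemate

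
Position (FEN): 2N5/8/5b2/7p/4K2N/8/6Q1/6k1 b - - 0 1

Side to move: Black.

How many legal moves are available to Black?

0

Black to move; king on g1.
In check: yes, from the white queen on g2.
Legal moves: none.
Count: 0.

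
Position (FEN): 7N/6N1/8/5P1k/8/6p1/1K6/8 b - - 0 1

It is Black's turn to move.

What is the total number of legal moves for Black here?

4

Black to move; king on h5.
In check: yes, from the white knight on g7.
Legal moves: Kh6, Kg5, Kh4, Kg4.
Count: 4.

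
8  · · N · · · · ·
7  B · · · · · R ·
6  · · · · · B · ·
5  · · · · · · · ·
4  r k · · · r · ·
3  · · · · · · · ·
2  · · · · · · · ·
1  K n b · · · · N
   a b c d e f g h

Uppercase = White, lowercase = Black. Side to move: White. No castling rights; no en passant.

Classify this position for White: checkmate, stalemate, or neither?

White to move; white king on a1.
In check: yes, from the black rook on a4.
King squares — b1: available; a2: attacked by Ra4; b2: attacked by Bc1.
Legal moves for White: Kxb1.
White is in check but has 1 legal move → neither.

neither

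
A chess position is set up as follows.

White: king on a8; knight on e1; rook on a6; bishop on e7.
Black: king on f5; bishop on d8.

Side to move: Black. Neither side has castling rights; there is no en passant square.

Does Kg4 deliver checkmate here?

After Kg4: white king on a8; in check: no.
White is not in check, so this cannot be checkmate.

no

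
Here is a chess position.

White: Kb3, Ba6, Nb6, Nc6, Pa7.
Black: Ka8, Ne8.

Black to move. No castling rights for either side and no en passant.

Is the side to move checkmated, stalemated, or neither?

checkmate

Black to move; black king on a8.
In check: yes, from the white knight on b6.
King squares — a7: attacked by Nc6; b7: attacked by Ba6; b8: attacked by Nc6.
Legal moves for Black: none.
In check with no legal moves → checkmate.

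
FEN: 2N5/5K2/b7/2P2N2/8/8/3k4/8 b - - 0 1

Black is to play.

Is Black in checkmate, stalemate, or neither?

Black to move; black king on d2.
In check: no.
Legal moves for Black: Bxc8, Bb7, Bb5, Bc4+, Bd3, Be2, Bf1, Kd3, Kc3, Ke2, Kc2, Ke1, Kd1, Kc1.
Black has 14 legal moves and is not in check → neither.

neither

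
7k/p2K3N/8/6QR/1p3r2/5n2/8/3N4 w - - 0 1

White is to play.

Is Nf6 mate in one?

After Nf6: black king on h8; in check: yes, from the white rook on h5.
King squares — g7: attacked by Qg5; h7: attacked by Rh5; g8: attacked by Qg5.
Black has no legal moves → checkmate.

yes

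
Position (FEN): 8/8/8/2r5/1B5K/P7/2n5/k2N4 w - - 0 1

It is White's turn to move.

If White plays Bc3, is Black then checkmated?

After Bc3: black king on a1; in check: yes, from the white bishop on c3.
Black has 3 legal replies: Ka2, Kb1, Rxc3.
In check but a legal move exists → not checkmate.

no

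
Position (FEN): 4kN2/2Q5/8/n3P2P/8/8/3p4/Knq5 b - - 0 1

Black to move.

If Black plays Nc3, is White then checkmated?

yes

After Nc3: white king on a1; in check: yes, from the black queen on c1.
King squares — b1: attacked by Qc1; a2: attacked by Nc3; b2: attacked by Qc1.
White has no legal moves → checkmate.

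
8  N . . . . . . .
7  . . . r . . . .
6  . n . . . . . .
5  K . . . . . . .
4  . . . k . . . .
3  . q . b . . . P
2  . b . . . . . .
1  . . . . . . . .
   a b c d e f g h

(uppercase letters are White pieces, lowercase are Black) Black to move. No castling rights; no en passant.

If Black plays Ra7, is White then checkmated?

yes

After Ra7: white king on a5; in check: yes, from the black rook on a7.
King squares — a4: attacked by Qb3; b4: attacked by Qb3; b5: attacked by Qb3; a6: attacked by Bd3; b6: attacked by Qb3.
White has no legal moves → checkmate.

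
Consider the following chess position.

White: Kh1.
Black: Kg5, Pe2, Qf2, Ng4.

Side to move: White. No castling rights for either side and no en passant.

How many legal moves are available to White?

0

White to move; king on h1.
In check: no.
Legal moves: none.
Count: 0.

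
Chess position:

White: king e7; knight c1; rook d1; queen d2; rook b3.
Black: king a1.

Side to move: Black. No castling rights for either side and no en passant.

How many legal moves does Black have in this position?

0

Black to move; king on a1.
In check: no.
Legal moves: none.
Count: 0.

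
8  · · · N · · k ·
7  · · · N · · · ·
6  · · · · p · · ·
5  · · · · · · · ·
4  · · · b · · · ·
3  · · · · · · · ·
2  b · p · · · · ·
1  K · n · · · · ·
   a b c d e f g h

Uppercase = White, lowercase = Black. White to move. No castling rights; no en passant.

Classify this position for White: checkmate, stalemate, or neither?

White to move; white king on a1.
In check: yes, from the black bishop on d4.
King squares — b1: attacked by Ba2; a2: attacked by Nc1; b2: attacked by Bd4.
Legal moves for White: none.
In check with no legal moves → checkmate.

checkmate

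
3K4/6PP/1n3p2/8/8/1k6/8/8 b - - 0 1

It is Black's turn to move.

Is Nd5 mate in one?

no

After Nd5: white king on d8; in check: no.
White is not in check, so this cannot be checkmate.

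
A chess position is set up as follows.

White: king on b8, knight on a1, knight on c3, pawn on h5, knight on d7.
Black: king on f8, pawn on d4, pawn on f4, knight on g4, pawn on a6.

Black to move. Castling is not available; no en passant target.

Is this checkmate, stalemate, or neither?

neither

Black to move; black king on f8.
In check: yes, from the white knight on d7.
King squares — e7: available; f7: available; g7: available; e8: available; g8: available.
Legal moves for Black: Kg8, Ke8, Kg7, Kf7, Ke7.
Black is in check but has 5 legal moves → neither.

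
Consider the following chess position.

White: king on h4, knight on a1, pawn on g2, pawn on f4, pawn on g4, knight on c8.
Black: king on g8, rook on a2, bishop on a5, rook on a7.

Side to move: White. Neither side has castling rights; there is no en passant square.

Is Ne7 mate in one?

After Ne7: black king on g8; in check: yes, from the white knight on e7.
Black has 6 legal replies: Kh8, Kf8, Kh7, Kg7, Kf7, Rxe7.
In check but a legal move exists → not checkmate.

no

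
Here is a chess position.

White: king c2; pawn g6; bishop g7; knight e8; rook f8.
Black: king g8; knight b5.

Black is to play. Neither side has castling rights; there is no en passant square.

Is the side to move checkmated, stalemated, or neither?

Black to move; black king on g8.
In check: yes, from the white rook on f8.
King squares — f7: attacked by Pg6; g7: attacked by Ne8; h7: attacked by Pg6; f8: attacked by Bg7; h8: attacked by Bg7.
Legal moves for Black: none.
In check with no legal moves → checkmate.

checkmate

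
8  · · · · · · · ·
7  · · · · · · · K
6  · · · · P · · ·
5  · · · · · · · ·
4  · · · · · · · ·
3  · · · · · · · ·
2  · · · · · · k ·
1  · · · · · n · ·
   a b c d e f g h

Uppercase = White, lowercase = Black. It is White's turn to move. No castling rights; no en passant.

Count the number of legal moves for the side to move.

6

White to move; king on h7.
In check: no.
Legal moves: Kh8, Kg8, Kg7, Kh6, Kg6, e7.
Count: 6.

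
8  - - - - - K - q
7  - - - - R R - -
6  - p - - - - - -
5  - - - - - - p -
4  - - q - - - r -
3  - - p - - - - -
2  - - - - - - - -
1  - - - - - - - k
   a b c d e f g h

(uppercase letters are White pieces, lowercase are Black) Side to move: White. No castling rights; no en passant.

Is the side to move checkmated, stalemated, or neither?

White to move; white king on f8.
In check: yes, from the black queen on h8.
King squares — e7: own rook; f7: own rook; g7: attacked by Qh8; e8: attacked by Qh8; g8: attacked by Qh8.
Legal moves for White: none.
In check with no legal moves → checkmate.

checkmate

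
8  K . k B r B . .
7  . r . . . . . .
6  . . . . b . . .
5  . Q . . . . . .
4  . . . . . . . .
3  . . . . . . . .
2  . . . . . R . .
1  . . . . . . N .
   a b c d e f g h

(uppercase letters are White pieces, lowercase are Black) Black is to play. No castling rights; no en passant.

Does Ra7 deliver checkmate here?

no

After Ra7: white king on a8; in check: yes, from the black rook on a7.
White has 1 legal reply: Kxa7.
In check but a legal move exists → not checkmate.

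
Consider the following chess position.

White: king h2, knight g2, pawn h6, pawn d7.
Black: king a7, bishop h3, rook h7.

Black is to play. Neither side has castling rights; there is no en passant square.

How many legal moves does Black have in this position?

16

Black to move; king on a7.
In check: no.
Legal moves: Rh8, Rg7, Rf7, Re7, Rxd7, Rxh6, Kb8, Ka8, Kb7, Kb6, Ka6, Bxd7, Be6, Bf5, Bg4, Bxg2.
Count: 16.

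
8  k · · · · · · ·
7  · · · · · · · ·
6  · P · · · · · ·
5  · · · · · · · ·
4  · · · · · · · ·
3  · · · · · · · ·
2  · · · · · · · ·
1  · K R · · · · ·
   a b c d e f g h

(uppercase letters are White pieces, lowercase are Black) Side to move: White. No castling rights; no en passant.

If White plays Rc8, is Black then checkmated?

After Rc8: black king on a8; in check: yes, from the white rook on c8.
Black has 1 legal reply: Kb7.
In check but a legal move exists → not checkmate.

no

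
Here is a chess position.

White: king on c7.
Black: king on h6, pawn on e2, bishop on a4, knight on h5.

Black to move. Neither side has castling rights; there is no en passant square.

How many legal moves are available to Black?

19

Black to move; king on h6.
In check: no.
Legal moves: Kh7, Kg7, Kg6, Kg5, Ng7, Nf6, Nf4, Ng3, Be8, Bd7, Bc6, Bb5, Bb3, Bc2, Bd1, e1=Q, e1=R, e1=B, e1=N.
Count: 19.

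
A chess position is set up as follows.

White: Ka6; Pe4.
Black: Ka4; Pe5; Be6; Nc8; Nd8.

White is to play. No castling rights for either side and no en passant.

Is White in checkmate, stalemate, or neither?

stalemate

White to move; white king on a6.
In check: no.
King squares — a5: attacked by Ka4; b5: attacked by Ka4; b6: attacked by Nc8; a7: attacked by Nc8; b7: attacked by Nd8.
Legal moves for White: none.
Not in check and no legal moves → stalemate.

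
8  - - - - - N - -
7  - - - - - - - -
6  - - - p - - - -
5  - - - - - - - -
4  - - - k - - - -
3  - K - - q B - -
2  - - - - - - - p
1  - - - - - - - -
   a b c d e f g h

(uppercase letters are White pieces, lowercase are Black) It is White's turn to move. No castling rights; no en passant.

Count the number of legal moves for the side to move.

5

White to move; king on b3.
In check: yes, from the black queen on e3.
Legal moves: Kb4, Ka4, Kc2, Kb2, Ka2.
Count: 5.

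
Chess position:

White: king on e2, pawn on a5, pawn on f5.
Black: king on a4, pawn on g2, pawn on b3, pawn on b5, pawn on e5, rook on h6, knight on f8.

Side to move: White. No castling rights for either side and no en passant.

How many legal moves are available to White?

White to move; king on e2.
In check: no.
Legal moves: Kf3, Ke3, Kd3, Kf2, Kd2, Ke1, Kd1, f6, a6.
Count: 9.

9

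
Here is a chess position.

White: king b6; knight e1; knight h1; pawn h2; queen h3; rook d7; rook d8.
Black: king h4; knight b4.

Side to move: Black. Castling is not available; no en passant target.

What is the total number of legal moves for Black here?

Black to move; king on h4.
In check: yes, from the white queen on h3.
Legal moves: Kg5, Kxh3.
Count: 2.

2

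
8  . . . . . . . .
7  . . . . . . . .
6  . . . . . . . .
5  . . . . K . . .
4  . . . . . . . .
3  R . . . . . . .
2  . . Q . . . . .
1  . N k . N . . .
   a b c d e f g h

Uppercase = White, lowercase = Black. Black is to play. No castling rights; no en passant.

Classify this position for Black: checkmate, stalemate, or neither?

checkmate

Black to move; black king on c1.
In check: yes, from the white queen on c2.
King squares — b1: attacked by Qc2; d1: attacked by Qc2; b2: attacked by Qc2; c2: attacked by Ne1; d2: attacked by Nb1.
Legal moves for Black: none.
In check with no legal moves → checkmate.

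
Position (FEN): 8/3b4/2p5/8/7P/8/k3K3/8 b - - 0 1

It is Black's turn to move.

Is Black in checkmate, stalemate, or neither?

Black to move; black king on a2.
In check: no.
Legal moves for Black: Be8, Bc8, Be6, Bf5, Bg4+, Bh3, Kb3, Ka3, Kb2, Kb1, Ka1, c5.
Black has 12 legal moves and is not in check → neither.

neither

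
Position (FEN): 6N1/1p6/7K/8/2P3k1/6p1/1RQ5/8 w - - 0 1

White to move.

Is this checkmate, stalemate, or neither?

neither

White to move; white king on h6.
In check: no.
Legal moves for White include: Ne7, Nf6+, Kh7, Kg7, Kg6, Qh7, Qg6+, Qf5+, Qe4+, Qa4, Qd3, Qc3, Qb3, Qh2, Qg2, Qf2, Qe2+, Qd2, ... (list truncated; more exist).
White has legal moves and is not in check → neither.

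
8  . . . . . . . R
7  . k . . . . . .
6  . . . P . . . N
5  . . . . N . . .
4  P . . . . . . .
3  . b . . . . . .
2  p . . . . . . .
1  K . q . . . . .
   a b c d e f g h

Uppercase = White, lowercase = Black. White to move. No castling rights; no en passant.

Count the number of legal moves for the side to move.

0

White to move; king on a1.
In check: yes, from the black queen on c1.
Legal moves: none.
Count: 0.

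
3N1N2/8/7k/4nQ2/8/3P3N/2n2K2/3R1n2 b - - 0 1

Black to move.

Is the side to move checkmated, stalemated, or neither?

neither

Black to move; black king on h6.
In check: no.
Legal moves for Black include: Kg7, Nf7, Nd7, Ng6, Nc6, Ng4+, Nc4, Nf3, Nxd3+, Nd4, Nb4, Nce3, Na3, Ne1, Na1, Ng3, Nfe3, Nh2, ... (list truncated; more exist).
Black has legal moves and is not in check → neither.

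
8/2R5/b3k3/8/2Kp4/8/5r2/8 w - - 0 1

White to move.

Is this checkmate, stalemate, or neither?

neither

White to move; white king on c4.
In check: yes, from the black bishop on a6.
Legal moves for White: Kc5, Kxd4, Kb4, Kb3.
White is in check but has 4 legal moves → neither.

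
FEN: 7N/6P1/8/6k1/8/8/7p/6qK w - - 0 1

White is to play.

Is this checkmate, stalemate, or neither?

checkmate

White to move; white king on h1.
In check: yes, from the black queen on g1.
King squares — g1: attacked by Ph2; g2: attacked by Qg1; h2: attacked by Qg1.
Legal moves for White: none.
In check with no legal moves → checkmate.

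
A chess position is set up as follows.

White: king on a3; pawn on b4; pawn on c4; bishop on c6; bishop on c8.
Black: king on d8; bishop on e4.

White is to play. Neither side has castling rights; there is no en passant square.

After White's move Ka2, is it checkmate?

no

After Ka2: black king on d8; in check: no.
Black is not in check, so this cannot be checkmate.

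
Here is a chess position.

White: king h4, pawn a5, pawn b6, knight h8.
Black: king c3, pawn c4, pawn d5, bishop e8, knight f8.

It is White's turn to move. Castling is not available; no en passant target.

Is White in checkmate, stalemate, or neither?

neither

White to move; white king on h4.
In check: no.
Legal moves for White: Nf7, Ng6, Kg5, Kg4, Kh3, Kg3, b7, a6.
White has 8 legal moves and is not in check → neither.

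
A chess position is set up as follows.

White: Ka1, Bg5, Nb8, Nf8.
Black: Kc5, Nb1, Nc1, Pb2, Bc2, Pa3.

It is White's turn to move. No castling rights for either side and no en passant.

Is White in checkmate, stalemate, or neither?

White to move; white king on a1.
In check: yes, from the black pawn on b2.
King squares — b1: attacked by Bc2; a2: attacked by Nc1; b2: attacked by Pa3.
Legal moves for White: none.
In check with no legal moves → checkmate.

checkmate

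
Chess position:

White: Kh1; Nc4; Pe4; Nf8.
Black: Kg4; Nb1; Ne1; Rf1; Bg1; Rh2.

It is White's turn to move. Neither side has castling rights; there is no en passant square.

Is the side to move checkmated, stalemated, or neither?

checkmate

White to move; white king on h1.
In check: yes, from the black rook on h2.
King squares — g1: attacked by Rf1; g2: attacked by Ne1; h2: attacked by Bg1.
Legal moves for White: none.
In check with no legal moves → checkmate.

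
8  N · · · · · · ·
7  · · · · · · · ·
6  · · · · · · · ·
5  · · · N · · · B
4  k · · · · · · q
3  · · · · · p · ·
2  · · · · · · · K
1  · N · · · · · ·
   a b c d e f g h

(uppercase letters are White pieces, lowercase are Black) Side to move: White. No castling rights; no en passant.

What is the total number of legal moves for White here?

White to move; king on h2.
In check: yes, from the black queen on h4.
Legal moves: Kg1.
Count: 1.

1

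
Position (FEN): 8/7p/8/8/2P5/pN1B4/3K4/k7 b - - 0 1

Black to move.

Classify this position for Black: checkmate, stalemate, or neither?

neither

Black to move; black king on a1.
In check: yes, from the white knight on b3.
King squares — b1: attacked by Bd3; a2: available; b2: available.
Legal moves for Black: Kb2, Ka2.
Black is in check but has 2 legal moves → neither.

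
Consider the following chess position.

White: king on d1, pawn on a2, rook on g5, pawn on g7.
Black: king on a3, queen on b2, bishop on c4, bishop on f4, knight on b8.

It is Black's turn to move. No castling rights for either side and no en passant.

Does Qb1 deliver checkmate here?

After Qb1: white king on d1; in check: yes, from the black queen on b1.
King squares — c1: attacked by Qb1; e1: attacked by Qb1; c2: attacked by Qb1; d2: attacked by Bf4; e2: attacked by Bc4.
White has no legal moves → checkmate.

yes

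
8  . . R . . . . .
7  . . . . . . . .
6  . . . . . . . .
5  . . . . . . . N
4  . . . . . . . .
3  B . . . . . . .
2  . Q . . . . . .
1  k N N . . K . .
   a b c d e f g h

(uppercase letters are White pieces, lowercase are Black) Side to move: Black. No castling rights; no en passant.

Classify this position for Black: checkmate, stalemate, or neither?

Black to move; black king on a1.
In check: yes, from the white queen on b2.
King squares — b1: attacked by Qb2; a2: attacked by Nc1; b2: attacked by Ba3.
Legal moves for Black: none.
In check with no legal moves → checkmate.

checkmate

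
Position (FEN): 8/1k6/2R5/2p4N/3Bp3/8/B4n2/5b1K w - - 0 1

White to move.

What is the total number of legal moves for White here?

3

White to move; king on h1.
In check: yes, from the black knight on f2.
Legal moves: Kh2, Kg1, Bxf2.
Count: 3.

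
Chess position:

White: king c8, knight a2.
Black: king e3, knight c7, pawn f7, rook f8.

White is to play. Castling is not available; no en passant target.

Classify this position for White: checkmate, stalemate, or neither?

neither

White to move; white king on c8.
In check: yes, from the black rook on f8.
King squares — b7: available; c7: available; d7: available; b8: attacked by Rf8; d8: attacked by Rf8.
Legal moves for White: Kd7, Kxc7, Kb7.
White is in check but has 3 legal moves → neither.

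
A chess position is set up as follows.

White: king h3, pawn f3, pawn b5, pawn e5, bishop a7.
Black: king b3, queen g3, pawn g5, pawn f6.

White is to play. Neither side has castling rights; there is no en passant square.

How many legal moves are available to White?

White to move; king on h3.
In check: yes, from the black queen on g3.
Legal moves: Kxg3.
Count: 1.

1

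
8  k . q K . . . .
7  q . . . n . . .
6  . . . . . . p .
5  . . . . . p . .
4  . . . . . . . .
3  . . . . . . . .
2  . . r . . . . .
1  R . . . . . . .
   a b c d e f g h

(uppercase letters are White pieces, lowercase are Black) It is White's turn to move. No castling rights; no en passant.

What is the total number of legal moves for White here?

White to move; king on d8.
In check: yes, from the black queen on c8.
Legal moves: none.
Count: 0.

0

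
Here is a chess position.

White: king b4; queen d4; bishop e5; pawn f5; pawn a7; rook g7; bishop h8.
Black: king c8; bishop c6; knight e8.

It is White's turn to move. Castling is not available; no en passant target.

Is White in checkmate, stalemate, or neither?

White to move; white king on b4.
In check: no.
Legal moves for White include: Rg8, Rh7, Rf7, Re7, Rd7, Rc7+, Rb7, Rg6, Rg5, Rg4, Rg3, Rg2, Rg1, Bb8, Bc7, Bf6, Bd6, Bf4, ... (list truncated; more exist).
White has legal moves and is not in check → neither.

neither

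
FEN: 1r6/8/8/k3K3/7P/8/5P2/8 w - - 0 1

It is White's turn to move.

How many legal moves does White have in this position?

White to move; king on e5.
In check: no.
Legal moves: Kf6, Ke6, Kd6, Kf5, Kd5, Kf4, Ke4, Kd4, h5, f3, f4.
Count: 11.

11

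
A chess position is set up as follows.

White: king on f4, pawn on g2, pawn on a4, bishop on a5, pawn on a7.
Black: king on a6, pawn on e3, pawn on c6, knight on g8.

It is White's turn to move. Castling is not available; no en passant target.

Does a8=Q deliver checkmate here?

yes

After a8=Q: black king on a6; in check: yes, from the white queen on a8.
King squares — a5: attacked by Qa8; b5: attacked by Pa4; b6: attacked by Ba5; a7: attacked by Qa8; b7: attacked by Qa8.
Black has no legal moves → checkmate.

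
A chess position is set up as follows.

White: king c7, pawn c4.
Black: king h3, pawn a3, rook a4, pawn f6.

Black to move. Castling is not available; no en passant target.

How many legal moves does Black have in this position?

13

Black to move; king on h3.
In check: no.
Legal moves: Ra8, Ra7+, Ra6, Ra5, Rxc4+, Rb4, Kh4, Kg4, Kg3, Kh2, Kg2, f5, a2.
Count: 13.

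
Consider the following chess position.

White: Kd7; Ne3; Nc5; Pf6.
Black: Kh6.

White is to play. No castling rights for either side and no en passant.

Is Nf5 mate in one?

After Nf5: black king on h6; in check: yes, from the white knight on f5.
Black has 4 legal replies: Kh7, Kg6, Kh5, Kg5.
In check but a legal move exists → not checkmate.

no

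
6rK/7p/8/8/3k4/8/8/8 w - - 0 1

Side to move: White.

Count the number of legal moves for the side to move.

2

White to move; king on h8.
In check: yes, from the black rook on g8.
Legal moves: Kxg8, Kxh7.
Count: 2.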